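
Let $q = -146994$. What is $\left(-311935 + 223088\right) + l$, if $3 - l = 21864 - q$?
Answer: $-257702$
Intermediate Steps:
$l = -168855$ ($l = 3 - \left(21864 - -146994\right) = 3 - \left(21864 + 146994\right) = 3 - 168858 = -168855$)
$\left(-311935 + 223088\right) + l = \left(-311935 + 223088\right) - 168855 = -88847 - 168855 = -257702$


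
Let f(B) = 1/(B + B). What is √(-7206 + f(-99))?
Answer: I*√31389358/66 ≈ 84.888*I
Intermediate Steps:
f(B) = 1/(2*B)
√(-7206 + f(-99)) = √(-7206 + (½)/(-99)) = √(-7206 + (½)*(-1/99)) = √(-7206 - 1/198) = √(-1426789/198) = I*√31389358/66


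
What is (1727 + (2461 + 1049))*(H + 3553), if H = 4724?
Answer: 43346649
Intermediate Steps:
(1727 + (2461 + 1049))*(H + 3553) = (1727 + (2461 + 1049))*(4724 + 3553) = (1727 + 3510)*8277 = 5237*8277 = 43346649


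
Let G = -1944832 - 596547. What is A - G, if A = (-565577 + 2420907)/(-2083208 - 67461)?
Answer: 5465663177221/2150669 ≈ 2.5414e+6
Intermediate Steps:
G = -2541379
A = -1855330/2150669 (A = 1855330/(-2150669) = 1855330*(-1/2150669) = -1855330/2150669 ≈ -0.86268)
A - G = -1855330/2150669 - 1*(-2541379) = -1855330/2150669 + 2541379 = 5465663177221/2150669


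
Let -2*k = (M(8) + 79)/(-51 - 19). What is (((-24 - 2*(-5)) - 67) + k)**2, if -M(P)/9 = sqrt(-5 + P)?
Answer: 31702591/4900 + 101349*sqrt(3)/9800 ≈ 6487.8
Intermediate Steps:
M(P) = -9*sqrt(-5 + P)
k = 79/140 - 9*sqrt(3)/140 (k = -(-9*sqrt(-5 + 8) + 79)/(2*(-51 - 19)) = -(-9*sqrt(3) + 79)/(2*(-70)) = -(79 - 9*sqrt(3))*(-1)/(2*70) = -(-79/70 + 9*sqrt(3)/70)/2 = 79/140 - 9*sqrt(3)/140 ≈ 0.45294)
(((-24 - 2*(-5)) - 67) + k)**2 = (((-24 - 2*(-5)) - 67) + (79/140 - 9*sqrt(3)/140))**2 = (((-24 - 1*(-10)) - 67) + (79/140 - 9*sqrt(3)/140))**2 = (((-24 + 10) - 67) + (79/140 - 9*sqrt(3)/140))**2 = ((-14 - 67) + (79/140 - 9*sqrt(3)/140))**2 = (-81 + (79/140 - 9*sqrt(3)/140))**2 = (-11261/140 - 9*sqrt(3)/140)**2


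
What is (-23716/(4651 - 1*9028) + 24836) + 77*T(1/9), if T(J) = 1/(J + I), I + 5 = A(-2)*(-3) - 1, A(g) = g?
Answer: 111764149/4377 ≈ 25534.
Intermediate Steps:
I = 0 (I = -5 + (-2*(-3) - 1) = -5 + (6 - 1) = -5 + 5 = 0)
T(J) = 1/J (T(J) = 1/(J + 0) = 1/J)
(-23716/(4651 - 1*9028) + 24836) + 77*T(1/9) = (-23716/(4651 - 1*9028) + 24836) + 77/(1/9) = (-23716/(4651 - 9028) + 24836) + 77/(⅑) = (-23716/(-4377) + 24836) + 77*9 = (-23716*(-1/4377) + 24836) + 693 = (23716/4377 + 24836) + 693 = 108730888/4377 + 693 = 111764149/4377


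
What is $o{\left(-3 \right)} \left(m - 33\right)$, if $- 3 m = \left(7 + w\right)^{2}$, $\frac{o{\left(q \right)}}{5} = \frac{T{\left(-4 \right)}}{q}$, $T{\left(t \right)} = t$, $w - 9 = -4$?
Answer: $-540$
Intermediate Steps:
$w = 5$ ($w = 9 - 4 = 5$)
$o{\left(q \right)} = - \frac{20}{q}$ ($o{\left(q \right)} = 5 \left(- \frac{4}{q}\right) = - \frac{20}{q}$)
$m = -48$ ($m = - \frac{\left(7 + 5\right)^{2}}{3} = - \frac{12^{2}}{3} = \left(- \frac{1}{3}\right) 144 = -48$)
$o{\left(-3 \right)} \left(m - 33\right) = - \frac{20}{-3} \left(-48 - 33\right) = \left(-20\right) \left(- \frac{1}{3}\right) \left(-81\right) = \frac{20}{3} \left(-81\right) = -540$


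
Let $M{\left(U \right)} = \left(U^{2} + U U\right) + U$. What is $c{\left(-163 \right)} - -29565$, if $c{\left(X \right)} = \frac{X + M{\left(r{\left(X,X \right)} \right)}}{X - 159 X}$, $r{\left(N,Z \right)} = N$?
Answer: $\frac{2335797}{79} \approx 29567.0$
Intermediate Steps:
$M{\left(U \right)} = U + 2 U^{2}$ ($M{\left(U \right)} = \left(U^{2} + U^{2}\right) + U = 2 U^{2} + U = U + 2 U^{2}$)
$c{\left(X \right)} = - \frac{X + X \left(1 + 2 X\right)}{158 X}$ ($c{\left(X \right)} = \frac{X + X \left(1 + 2 X\right)}{X - 159 X} = \frac{X + X \left(1 + 2 X\right)}{\left(-158\right) X} = \left(X + X \left(1 + 2 X\right)\right) \left(- \frac{1}{158 X}\right) = - \frac{X + X \left(1 + 2 X\right)}{158 X}$)
$c{\left(-163 \right)} - -29565 = \left(- \frac{1}{79} - - \frac{163}{79}\right) - -29565 = \left(- \frac{1}{79} + \frac{163}{79}\right) + 29565 = \frac{162}{79} + 29565 = \frac{2335797}{79}$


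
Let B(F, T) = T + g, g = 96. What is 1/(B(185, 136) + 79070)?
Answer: 1/79302 ≈ 1.2610e-5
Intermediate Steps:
B(F, T) = 96 + T (B(F, T) = T + 96 = 96 + T)
1/(B(185, 136) + 79070) = 1/((96 + 136) + 79070) = 1/(232 + 79070) = 1/79302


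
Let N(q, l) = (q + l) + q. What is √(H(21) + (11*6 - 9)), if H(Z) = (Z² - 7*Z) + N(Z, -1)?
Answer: 14*√2 ≈ 19.799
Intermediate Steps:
N(q, l) = l + 2*q (N(q, l) = (l + q) + q = l + 2*q)
H(Z) = -1 + Z² - 5*Z (H(Z) = (Z² - 7*Z) + (-1 + 2*Z) = -1 + Z² - 5*Z)
√(H(21) + (11*6 - 9)) = √((-1 + 21² - 5*21) + (11*6 - 9)) = √((-1 + 441 - 105) + (66 - 9)) = √(335 + 57) = √392 = 14*√2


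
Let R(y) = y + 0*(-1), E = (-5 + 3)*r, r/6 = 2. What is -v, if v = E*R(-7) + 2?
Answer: -170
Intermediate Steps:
r = 12 (r = 6*2 = 12)
E = -24 (E = (-5 + 3)*12 = -2*12 = -24)
R(y) = y (R(y) = y + 0 = y)
v = 170 (v = -24*(-7) + 2 = 168 + 2 = 170)
-v = -1*170 = -170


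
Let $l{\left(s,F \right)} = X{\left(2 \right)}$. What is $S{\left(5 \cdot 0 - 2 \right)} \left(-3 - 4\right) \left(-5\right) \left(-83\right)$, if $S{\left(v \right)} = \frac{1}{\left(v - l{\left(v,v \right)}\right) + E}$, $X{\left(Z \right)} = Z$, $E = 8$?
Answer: $- \frac{2905}{4} \approx -726.25$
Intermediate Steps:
$l{\left(s,F \right)} = 2$
$S{\left(v \right)} = \frac{1}{6 + v}$ ($S{\left(v \right)} = \frac{1}{\left(v - 2\right) + 8} = \frac{1}{\left(-2 + v\right) + 8} = \frac{1}{6 + v}$)
$S{\left(5 \cdot 0 - 2 \right)} \left(-3 - 4\right) \left(-5\right) \left(-83\right) = \frac{\left(-3 - 4\right) \left(-5\right)}{6 + \left(5 \cdot 0 - 2\right)} \left(-83\right) = \frac{\left(-7\right) \left(-5\right)}{6 + \left(0 - 2\right)} \left(-83\right) = \frac{1}{6 - 2} \cdot 35 \left(-83\right) = \frac{1}{4} \cdot 35 \left(-83\right) = \frac{35}{4} \left(-83\right) = - \frac{2905}{4}$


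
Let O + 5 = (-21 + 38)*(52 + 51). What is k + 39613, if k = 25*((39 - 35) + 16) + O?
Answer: 41859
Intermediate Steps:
O = 1746 (O = -5 + (-21 + 38)*(52 + 51) = -5 + 17*103 = -5 + 1751 = 1746)
k = 2246 (k = 25*((39 - 35) + 16) + 1746 = 25*(4 + 16) + 1746 = 25*20 + 1746 = 500 + 1746 = 2246)
k + 39613 = 2246 + 39613 = 41859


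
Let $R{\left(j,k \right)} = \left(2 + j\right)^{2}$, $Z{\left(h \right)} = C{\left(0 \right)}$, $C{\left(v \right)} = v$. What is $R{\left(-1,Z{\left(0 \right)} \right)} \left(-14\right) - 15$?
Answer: $-29$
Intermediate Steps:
$Z{\left(h \right)} = 0$
$R{\left(-1,Z{\left(0 \right)} \right)} \left(-14\right) - 15 = \left(2 - 1\right)^{2} \left(-14\right) - 15 = 1^{2} \left(-14\right) - 15 = 1 \left(-14\right) - 15 = -14 - 15 = -29$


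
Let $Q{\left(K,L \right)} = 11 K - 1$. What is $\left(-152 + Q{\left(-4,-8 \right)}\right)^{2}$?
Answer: $38809$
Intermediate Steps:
$Q{\left(K,L \right)} = -1 + 11 K$
$\left(-152 + Q{\left(-4,-8 \right)}\right)^{2} = \left(-152 + \left(-1 + 11 \left(-4\right)\right)\right)^{2} = \left(-152 - 45\right)^{2} = \left(-197\right)^{2} = 38809$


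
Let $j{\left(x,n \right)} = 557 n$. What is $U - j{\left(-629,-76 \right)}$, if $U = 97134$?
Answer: $139466$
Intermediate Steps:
$U - j{\left(-629,-76 \right)} = 97134 - 557 \left(-76\right) = 97134 - -42332 = 97134 + 42332 = 139466$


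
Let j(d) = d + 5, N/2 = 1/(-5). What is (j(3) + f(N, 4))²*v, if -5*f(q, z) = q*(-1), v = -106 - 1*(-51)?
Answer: -431244/125 ≈ -3450.0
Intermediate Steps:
v = -55 (v = -106 + 51 = -55)
N = -⅖ (N = 2/(-5) = 2*(-⅕) = -⅖ ≈ -0.40000)
f(q, z) = q/5 (f(q, z) = -q*(-1)/5 = -(-1)*q/5 = q/5)
j(d) = 5 + d
(j(3) + f(N, 4))²*v = ((5 + 3) + (⅕)*(-⅖))²*(-55) = (8 - 2/25)²*(-55) = (198/25)²*(-55) = (39204/625)*(-55) = -431244/125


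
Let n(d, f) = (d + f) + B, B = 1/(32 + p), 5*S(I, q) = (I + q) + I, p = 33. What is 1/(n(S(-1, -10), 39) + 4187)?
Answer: 13/54907 ≈ 0.00023676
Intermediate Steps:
S(I, q) = q/5 + 2*I/5 (S(I, q) = ((I + q) + I)/5 = (q + 2*I)/5 = q/5 + 2*I/5)
B = 1/65 (B = 1/(32 + 33) = 1/65 ≈ 0.015385)
n(d, f) = 1/65 + d + f (n(d, f) = (d + f) + 1/65 = 1/65 + d + f)
1/(n(S(-1, -10), 39) + 4187) = 1/((1/65 + ((⅕)*(-10) + (⅖)*(-1)) + 39) + 4187) = 1/((1/65 + (-2 - ⅖) + 39) + 4187) = 1/((1/65 - 12/5 + 39) + 4187) = 1/(476/13 + 4187) = 1/(54907/13) = 13/54907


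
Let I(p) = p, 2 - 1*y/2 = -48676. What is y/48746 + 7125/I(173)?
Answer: 182078919/4216529 ≈ 43.182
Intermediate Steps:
y = 97356 (y = 4 - 2*(-48676) = 4 + 97352 = 97356)
y/48746 + 7125/I(173) = 97356/48746 + 7125/173 = 97356*(1/48746) + 7125*(1/173) = 48678/24373 + 7125/173 = 182078919/4216529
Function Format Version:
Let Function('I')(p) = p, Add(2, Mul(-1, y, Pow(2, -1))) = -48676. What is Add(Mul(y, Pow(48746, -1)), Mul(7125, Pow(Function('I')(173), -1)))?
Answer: Rational(182078919, 4216529) ≈ 43.182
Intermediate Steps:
y = 97356 (y = Add(4, Mul(-2, -48676)) = Add(4, 97352) = 97356)
Add(Mul(y, Pow(48746, -1)), Mul(7125, Pow(Function('I')(173), -1))) = Add(Mul(97356, Pow(48746, -1)), Mul(7125, Pow(173, -1))) = Add(Mul(97356, Rational(1, 48746)), Mul(7125, Rational(1, 173))) = Add(Rational(48678, 24373), Rational(7125, 173)) = Rational(182078919, 4216529)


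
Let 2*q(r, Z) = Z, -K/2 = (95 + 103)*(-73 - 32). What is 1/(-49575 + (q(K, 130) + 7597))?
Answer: -1/41913 ≈ -2.3859e-5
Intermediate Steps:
K = 41580 (K = -2*(95 + 103)*(-73 - 32) = -396*(-105) = -2*(-20790) = 41580)
q(r, Z) = Z/2
1/(-49575 + (q(K, 130) + 7597)) = 1/(-49575 + ((½)*130 + 7597)) = 1/(-49575 + (65 + 7597)) = 1/(-49575 + 7662) = 1/(-41913) = -1/41913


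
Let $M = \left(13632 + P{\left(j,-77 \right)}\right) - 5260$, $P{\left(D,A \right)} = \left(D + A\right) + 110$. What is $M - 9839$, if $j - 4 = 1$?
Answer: $-1429$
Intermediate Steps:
$j = 5$ ($j = 4 + 1 = 5$)
$P{\left(D,A \right)} = 110 + A + D$ ($P{\left(D,A \right)} = \left(A + D\right) + 110 = 110 + A + D$)
$M = 8410$ ($M = \left(13632 + \left(110 - 77 + 5\right)\right) - 5260 = \left(13632 + 38\right) - 5260 = 13670 - 5260 = 8410$)
$M - 9839 = 8410 - 9839 = -1429$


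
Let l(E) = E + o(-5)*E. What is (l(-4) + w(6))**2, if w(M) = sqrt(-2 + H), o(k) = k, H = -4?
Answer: 250 + 32*I*sqrt(6) ≈ 250.0 + 78.384*I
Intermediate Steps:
w(M) = I*sqrt(6) (w(M) = sqrt(-2 - 4) = sqrt(-6) = I*sqrt(6))
l(E) = -4*E (l(E) = E - 5*E = -4*E)
(l(-4) + w(6))**2 = (-4*(-4) + I*sqrt(6))**2 = (16 + I*sqrt(6))**2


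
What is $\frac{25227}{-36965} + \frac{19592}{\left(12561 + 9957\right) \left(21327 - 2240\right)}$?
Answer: $- \frac{5420933636851}{7943798202345} \approx -0.68241$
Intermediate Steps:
$\frac{25227}{-36965} + \frac{19592}{\left(12561 + 9957\right) \left(21327 - 2240\right)} = 25227 \left(- \frac{1}{36965}\right) + \frac{19592}{22518 \cdot 19087} = - \frac{25227}{36965} + \frac{19592}{429801066} = - \frac{25227}{36965} + 19592 \cdot \frac{1}{429801066} = - \frac{25227}{36965} + \frac{9796}{214900533} = - \frac{5420933636851}{7943798202345}$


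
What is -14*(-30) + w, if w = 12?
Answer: 432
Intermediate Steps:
-14*(-30) + w = -14*(-30) + 12 = 420 + 12 = 432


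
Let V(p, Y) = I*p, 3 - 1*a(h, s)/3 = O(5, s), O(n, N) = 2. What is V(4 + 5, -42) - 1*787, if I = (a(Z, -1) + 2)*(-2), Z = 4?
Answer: -877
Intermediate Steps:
a(h, s) = 3 (a(h, s) = 9 - 3*2 = 9 - 6 = 3)
I = -10 (I = (3 + 2)*(-2) = 5*(-2) = -10)
V(p, Y) = -10*p
V(4 + 5, -42) - 1*787 = -10*(4 + 5) - 1*787 = -10*9 - 787 = -90 - 787 = -877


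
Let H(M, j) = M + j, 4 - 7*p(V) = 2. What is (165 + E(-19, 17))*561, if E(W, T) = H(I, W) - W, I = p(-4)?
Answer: 649077/7 ≈ 92725.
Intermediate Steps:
p(V) = 2/7 (p(V) = 4/7 - 1/7*2 = 4/7 - 2/7 = 2/7)
I = 2/7 ≈ 0.28571
E(W, T) = 2/7 (E(W, T) = (2/7 + W) - W = 2/7)
(165 + E(-19, 17))*561 = (165 + 2/7)*561 = (1157/7)*561 = 649077/7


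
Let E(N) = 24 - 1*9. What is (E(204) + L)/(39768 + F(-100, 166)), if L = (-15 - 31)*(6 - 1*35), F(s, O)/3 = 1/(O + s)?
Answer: 29678/874897 ≈ 0.033922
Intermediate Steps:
E(N) = 15 (E(N) = 24 - 9 = 15)
F(s, O) = 3/(O + s)
L = 1334 (L = -46*(6 - 35) = -46*(-29) = 1334)
(E(204) + L)/(39768 + F(-100, 166)) = (15 + 1334)/(39768 + 3/(166 - 100)) = 1349/(39768 + 3/66) = 1349/(39768 + 3*(1/66)) = 1349/(39768 + 1/22) = 1349/(874897/22) = 1349*(22/874897) = 29678/874897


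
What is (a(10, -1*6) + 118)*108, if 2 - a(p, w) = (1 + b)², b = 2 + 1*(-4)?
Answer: 12852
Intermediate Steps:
b = -2 (b = 2 - 4 = -2)
a(p, w) = 1 (a(p, w) = 2 - (1 - 2)² = 2 - 1*(-1)² = 2 - 1*1 = 2 - 1 = 1)
(a(10, -1*6) + 118)*108 = (1 + 118)*108 = 119*108 = 12852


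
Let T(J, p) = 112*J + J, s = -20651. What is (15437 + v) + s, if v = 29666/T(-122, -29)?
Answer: -35954935/6893 ≈ -5216.1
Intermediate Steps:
T(J, p) = 113*J
v = -14833/6893 (v = 29666/((113*(-122))) = 29666/(-13786) = 29666*(-1/13786) = -14833/6893 ≈ -2.1519)
(15437 + v) + s = (15437 - 14833/6893) - 20651 = 106392408/6893 - 20651 = -35954935/6893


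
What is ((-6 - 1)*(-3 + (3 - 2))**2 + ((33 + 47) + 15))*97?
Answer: 6499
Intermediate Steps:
((-6 - 1)*(-3 + (3 - 2))**2 + ((33 + 47) + 15))*97 = (-7*(-3 + 1)**2 + (80 + 15))*97 = (-7*(-2)**2 + 95)*97 = (-7*4 + 95)*97 = (-28 + 95)*97 = 67*97 = 6499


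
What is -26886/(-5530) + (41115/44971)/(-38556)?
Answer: 158562783919/32613868620 ≈ 4.8618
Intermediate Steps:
-26886/(-5530) + (41115/44971)/(-38556) = -26886*(-1/5530) + (41115*(1/44971))*(-1/38556) = 13443/2765 + (41115/44971)*(-1/38556) = 13443/2765 - 13705/577967292 = 158562783919/32613868620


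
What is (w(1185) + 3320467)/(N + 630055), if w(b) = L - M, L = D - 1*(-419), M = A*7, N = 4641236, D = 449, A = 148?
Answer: 3320299/5271291 ≈ 0.62988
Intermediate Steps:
M = 1036 (M = 148*7 = 1036)
L = 868 (L = 449 - 1*(-419) = 449 + 419 = 868)
w(b) = -168 (w(b) = 868 - 1*1036 = 868 - 1036 = -168)
(w(1185) + 3320467)/(N + 630055) = (-168 + 3320467)/(4641236 + 630055) = 3320299/5271291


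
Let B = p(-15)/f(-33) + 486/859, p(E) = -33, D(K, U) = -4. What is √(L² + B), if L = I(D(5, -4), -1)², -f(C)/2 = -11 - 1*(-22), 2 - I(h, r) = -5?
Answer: √7092706306/1718 ≈ 49.021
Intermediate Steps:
I(h, r) = 7 (I(h, r) = 2 - 1*(-5) = 2 + 5 = 7)
f(C) = -22 (f(C) = -2*(-11 - 1*(-22)) = -2*(-11 + 22) = -2*11 = -22)
L = 49 (L = 7² = 49)
B = 3549/1718 (B = -33/(-22) + 486/859 = -33*(-1/22) + 486*(1/859) = 3/2 + 486/859 = 3549/1718 ≈ 2.0658)
√(L² + B) = √(49² + 3549/1718) = √(2401 + 3549/1718) = √(4128467/1718) = √7092706306/1718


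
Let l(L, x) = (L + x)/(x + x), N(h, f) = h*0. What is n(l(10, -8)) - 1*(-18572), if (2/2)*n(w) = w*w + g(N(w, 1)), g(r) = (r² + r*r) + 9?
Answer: 1189185/64 ≈ 18581.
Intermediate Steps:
N(h, f) = 0
g(r) = 9 + 2*r² (g(r) = (r² + r²) + 9 = 2*r² + 9 = 9 + 2*r²)
l(L, x) = (L + x)/(2*x) (l(L, x) = (L + x)/((2*x)) = (L + x)*(1/(2*x)) = (L + x)/(2*x))
n(w) = 9 + w² (n(w) = w*w + (9 + 2*0²) = w² + (9 + 2*0) = w² + (9 + 0) = w² + 9 = 9 + w²)
n(l(10, -8)) - 1*(-18572) = (9 + ((½)*(10 - 8)/(-8))²) - 1*(-18572) = (9 + ((½)*(-⅛)*2)²) + 18572 = (9 + (-⅛)²) + 18572 = (9 + 1/64) + 18572 = 577/64 + 18572 = 1189185/64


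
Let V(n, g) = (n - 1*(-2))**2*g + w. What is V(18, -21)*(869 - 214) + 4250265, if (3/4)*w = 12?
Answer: -1241255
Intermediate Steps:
w = 16 (w = (4/3)*12 = 16)
V(n, g) = 16 + g*(2 + n)**2 (V(n, g) = (n - 1*(-2))**2*g + 16 = (n + 2)**2*g + 16 = (2 + n)**2*g + 16 = g*(2 + n)**2 + 16 = 16 + g*(2 + n)**2)
V(18, -21)*(869 - 214) + 4250265 = (16 - 21*(2 + 18)**2)*(869 - 214) + 4250265 = (16 - 21*20**2)*655 + 4250265 = (16 - 21*400)*655 + 4250265 = (16 - 8400)*655 + 4250265 = -8384*655 + 4250265 = -5491520 + 4250265 = -1241255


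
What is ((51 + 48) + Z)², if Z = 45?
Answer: 20736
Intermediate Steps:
((51 + 48) + Z)² = ((51 + 48) + 45)² = (99 + 45)² = 144² = 20736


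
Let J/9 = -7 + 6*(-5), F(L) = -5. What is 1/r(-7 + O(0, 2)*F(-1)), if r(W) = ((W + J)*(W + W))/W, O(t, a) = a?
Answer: -1/700 ≈ -0.0014286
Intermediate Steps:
J = -333 (J = 9*(-7 + 6*(-5)) = 9*(-7 - 30) = 9*(-37) = -333)
r(W) = -666 + 2*W (r(W) = ((W - 333)*(W + W))/W = ((-333 + W)*(2*W))/W = (2*W*(-333 + W))/W = -666 + 2*W)
1/r(-7 + O(0, 2)*F(-1)) = 1/(-666 + 2*(-7 + 2*(-5))) = 1/(-666 + 2*(-7 - 10)) = 1/(-666 + 2*(-17)) = 1/(-666 - 34) = 1/(-700) = -1/700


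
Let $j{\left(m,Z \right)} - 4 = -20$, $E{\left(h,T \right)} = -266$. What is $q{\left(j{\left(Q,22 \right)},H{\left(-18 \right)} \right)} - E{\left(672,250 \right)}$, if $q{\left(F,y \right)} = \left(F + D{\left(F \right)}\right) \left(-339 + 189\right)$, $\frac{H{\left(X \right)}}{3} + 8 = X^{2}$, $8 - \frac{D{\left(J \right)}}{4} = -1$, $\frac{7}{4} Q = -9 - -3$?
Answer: $-2734$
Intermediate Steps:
$Q = - \frac{24}{7}$ ($Q = \frac{4 \left(-9 - -3\right)}{7} = \frac{4 \left(-9 + 3\right)}{7} = \frac{4}{7} \left(-6\right) = - \frac{24}{7} \approx -3.4286$)
$D{\left(J \right)} = 36$ ($D{\left(J \right)} = 32 - -4 = 32 + 4 = 36$)
$H{\left(X \right)} = -24 + 3 X^{2}$
$j{\left(m,Z \right)} = -16$ ($j{\left(m,Z \right)} = 4 - 20 = -16$)
$q{\left(F,y \right)} = -5400 - 150 F$ ($q{\left(F,y \right)} = \left(F + 36\right) \left(-339 + 189\right) = \left(36 + F\right) \left(-150\right) = -5400 - 150 F$)
$q{\left(j{\left(Q,22 \right)},H{\left(-18 \right)} \right)} - E{\left(672,250 \right)} = \left(-5400 - -2400\right) - -266 = \left(-5400 + 2400\right) + 266 = -3000 + 266 = -2734$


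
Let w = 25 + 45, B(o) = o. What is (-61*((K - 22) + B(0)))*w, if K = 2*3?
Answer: 68320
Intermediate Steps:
K = 6
w = 70
(-61*((K - 22) + B(0)))*w = -61*((6 - 22) + 0)*70 = -61*(-16 + 0)*70 = -61*(-16)*70 = 976*70 = 68320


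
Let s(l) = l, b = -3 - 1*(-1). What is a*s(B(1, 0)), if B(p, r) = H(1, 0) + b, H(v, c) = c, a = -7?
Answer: 14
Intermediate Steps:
b = -2 (b = -3 + 1 = -2)
B(p, r) = -2 (B(p, r) = 0 - 2 = -2)
a*s(B(1, 0)) = -7*(-2) = 14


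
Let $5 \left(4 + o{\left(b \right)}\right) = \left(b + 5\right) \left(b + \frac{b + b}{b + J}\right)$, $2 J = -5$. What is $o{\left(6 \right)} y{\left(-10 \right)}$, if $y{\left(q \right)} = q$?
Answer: $- \frac{1172}{7} \approx -167.43$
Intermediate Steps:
$J = - \frac{5}{2}$ ($J = \frac{1}{2} \left(-5\right) = - \frac{5}{2} \approx -2.5$)
$o{\left(b \right)} = -4 + \frac{\left(5 + b\right) \left(b + \frac{2 b}{- \frac{5}{2} + b}\right)}{5}$ ($o{\left(b \right)} = -4 + \frac{\left(b + 5\right) \left(b + \frac{b + b}{b - \frac{5}{2}}\right)}{5} = -4 + \frac{\left(5 + b\right) \left(b + \frac{2 b}{- \frac{5}{2} + b}\right)}{5}$)
$o{\left(6 \right)} y{\left(-10 \right)} = \frac{100 - 270 + 2 \cdot 6^{3} + 9 \cdot 6^{2}}{5 \left(-5 + 2 \cdot 6\right)} \left(-10\right) = \frac{100 - 270 + 2 \cdot 216 + 9 \cdot 36}{5 \left(-5 + 12\right)} \left(-10\right) = \frac{100 - 270 + 432 + 324}{5 \cdot 7} \left(-10\right) = \frac{1}{5} \cdot \frac{1}{7} \cdot 586 \left(-10\right) = \frac{586}{35} \left(-10\right) = - \frac{1172}{7}$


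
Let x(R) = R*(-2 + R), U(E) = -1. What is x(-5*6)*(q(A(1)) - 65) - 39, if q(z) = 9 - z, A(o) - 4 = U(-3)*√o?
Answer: -56679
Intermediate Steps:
A(o) = 4 - √o
x(-5*6)*(q(A(1)) - 65) - 39 = ((-5*6)*(-2 - 5*6))*((9 - (4 - √1)) - 65) - 39 = (-30*(-2 - 30))*((9 - (4 - 1*1)) - 65) - 39 = (-30*(-32))*((9 - (4 - 1)) - 65) - 39 = 960*((9 - 1*3) - 65) - 39 = 960*((9 - 3) - 65) - 39 = 960*(6 - 65) - 39 = 960*(-59) - 39 = -56640 - 39 = -56679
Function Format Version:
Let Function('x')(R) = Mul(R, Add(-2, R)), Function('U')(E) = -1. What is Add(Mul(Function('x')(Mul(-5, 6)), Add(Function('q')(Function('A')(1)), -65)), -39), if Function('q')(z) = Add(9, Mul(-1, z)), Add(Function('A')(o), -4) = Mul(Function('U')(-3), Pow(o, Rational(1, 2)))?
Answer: -56679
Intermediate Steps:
Function('A')(o) = Add(4, Mul(-1, Pow(o, Rational(1, 2))))
Add(Mul(Function('x')(Mul(-5, 6)), Add(Function('q')(Function('A')(1)), -65)), -39) = Add(Mul(Mul(Mul(-5, 6), Add(-2, Mul(-5, 6))), Add(Add(9, Mul(-1, Add(4, Mul(-1, Pow(1, Rational(1, 2)))))), -65)), -39) = Add(Mul(Mul(-30, Add(-2, -30)), Add(Add(9, Mul(-1, Add(4, Mul(-1, 1)))), -65)), -39) = Add(Mul(Mul(-30, -32), Add(Add(9, Mul(-1, Add(4, -1))), -65)), -39) = Add(Mul(960, Add(Add(9, Mul(-1, 3)), -65)), -39) = Add(Mul(960, Add(Add(9, -3), -65)), -39) = Add(Mul(960, Add(6, -65)), -39) = Add(Mul(960, -59), -39) = Add(-56640, -39) = -56679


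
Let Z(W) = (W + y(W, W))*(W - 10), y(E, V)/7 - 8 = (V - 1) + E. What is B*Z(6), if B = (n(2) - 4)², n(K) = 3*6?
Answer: -108976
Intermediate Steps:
n(K) = 18
B = 196 (B = (18 - 4)² = 14² = 196)
y(E, V) = 49 + 7*E + 7*V (y(E, V) = 56 + 7*((V - 1) + E) = 56 + 7*((-1 + V) + E) = 56 + 7*(-1 + E + V) = 56 + (-7 + 7*E + 7*V) = 49 + 7*E + 7*V)
Z(W) = (-10 + W)*(49 + 15*W) (Z(W) = (W + (49 + 7*W + 7*W))*(W - 10) = (W + (49 + 14*W))*(-10 + W) = (49 + 15*W)*(-10 + W) = (-10 + W)*(49 + 15*W))
B*Z(6) = 196*(-490 - 101*6 + 15*6²) = 196*(-490 - 606 + 15*36) = 196*(-490 - 606 + 540) = 196*(-556) = -108976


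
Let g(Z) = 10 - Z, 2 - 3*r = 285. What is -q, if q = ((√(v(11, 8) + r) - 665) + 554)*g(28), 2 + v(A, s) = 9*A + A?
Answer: -1998 + 6*√123 ≈ -1931.5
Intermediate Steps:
r = -283/3 (r = ⅔ - ⅓*285 = ⅔ - 95 = -283/3 ≈ -94.333)
v(A, s) = -2 + 10*A (v(A, s) = -2 + (9*A + A) = -2 + 10*A)
q = 1998 - 6*√123 (q = ((√((-2 + 10*11) - 283/3) - 665) + 554)*(10 - 1*28) = ((√((-2 + 110) - 283/3) - 665) + 554)*(10 - 28) = ((√(108 - 283/3) - 665) + 554)*(-18) = ((√(41/3) - 665) + 554)*(-18) = ((√123/3 - 665) + 554)*(-18) = ((-665 + √123/3) + 554)*(-18) = (-111 + √123/3)*(-18) = 1998 - 6*√123 ≈ 1931.5)
-q = -(1998 - 6*√123) = -1998 + 6*√123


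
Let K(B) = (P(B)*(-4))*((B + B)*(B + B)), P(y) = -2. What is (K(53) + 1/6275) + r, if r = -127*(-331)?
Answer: 827829376/6275 ≈ 1.3193e+5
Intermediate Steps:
r = 42037
K(B) = 32*B² (K(B) = (-2*(-4))*((B + B)*(B + B)) = 8*((2*B)*(2*B)) = 8*(4*B²) = 32*B²)
(K(53) + 1/6275) + r = (32*53² + 1/6275) + 42037 = (32*2809 + 1/6275) + 42037 = (89888 + 1/6275) + 42037 = 564047201/6275 + 42037 = 827829376/6275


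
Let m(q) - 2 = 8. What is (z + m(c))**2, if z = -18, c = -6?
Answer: 64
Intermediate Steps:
m(q) = 10 (m(q) = 2 + 8 = 10)
(z + m(c))**2 = (-18 + 10)**2 = (-8)**2 = 64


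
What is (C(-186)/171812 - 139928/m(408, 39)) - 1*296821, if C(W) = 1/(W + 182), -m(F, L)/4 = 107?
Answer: -21802850021627/73535536 ≈ -2.9649e+5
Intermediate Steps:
m(F, L) = -428 (m(F, L) = -4*107 = -428)
C(W) = 1/(182 + W)
(C(-186)/171812 - 139928/m(408, 39)) - 1*296821 = (1/((182 - 186)*171812) - 139928/(-428)) - 1*296821 = ((1/171812)/(-4) - 139928*(-1/428)) - 296821 = (-1/4*1/171812 + 34982/107) - 296821 = (-1/687248 + 34982/107) - 296821 = 24041309429/73535536 - 296821 = -21802850021627/73535536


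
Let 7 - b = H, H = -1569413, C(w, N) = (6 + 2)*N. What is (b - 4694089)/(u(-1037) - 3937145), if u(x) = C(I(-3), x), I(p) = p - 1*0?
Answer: 3124669/3945441 ≈ 0.79197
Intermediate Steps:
I(p) = p (I(p) = p + 0 = p)
C(w, N) = 8*N
u(x) = 8*x
b = 1569420 (b = 7 - 1*(-1569413) = 7 + 1569413 = 1569420)
(b - 4694089)/(u(-1037) - 3937145) = (1569420 - 4694089)/(8*(-1037) - 3937145) = -3124669/(-8296 - 3937145) = -3124669/(-3945441) = -3124669*(-1/3945441) = 3124669/3945441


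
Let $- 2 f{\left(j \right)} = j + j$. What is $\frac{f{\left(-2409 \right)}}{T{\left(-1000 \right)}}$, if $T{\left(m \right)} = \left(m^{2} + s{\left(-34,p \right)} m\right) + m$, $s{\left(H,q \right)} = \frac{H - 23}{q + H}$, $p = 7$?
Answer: $\frac{21681}{8972000} \approx 0.0024165$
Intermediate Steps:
$s{\left(H,q \right)} = \frac{-23 + H}{H + q}$
$f{\left(j \right)} = - j$ ($f{\left(j \right)} = - \frac{j + j}{2} = - \frac{2 j}{2} = - j$)
$T{\left(m \right)} = m^{2} + \frac{28 m}{9}$ ($T{\left(m \right)} = \left(m^{2} + \frac{-23 - 34}{-34 + 7} m\right) + m = \left(m^{2} + \frac{1}{-27} \left(-57\right) m\right) + m = \left(m^{2} + \left(- \frac{1}{27}\right) \left(-57\right) m\right) + m = \left(m^{2} + \frac{19 m}{9}\right) + m = m^{2} + \frac{28 m}{9}$)
$\frac{f{\left(-2409 \right)}}{T{\left(-1000 \right)}} = \frac{\left(-1\right) \left(-2409\right)}{\frac{1}{9} \left(-1000\right) \left(28 + 9 \left(-1000\right)\right)} = \frac{2409}{\frac{1}{9} \left(-1000\right) \left(28 - 9000\right)} = \frac{2409}{\frac{1}{9} \left(-1000\right) \left(-8972\right)} = \frac{2409}{\frac{8972000}{9}} = 2409 \cdot \frac{9}{8972000} = \frac{21681}{8972000}$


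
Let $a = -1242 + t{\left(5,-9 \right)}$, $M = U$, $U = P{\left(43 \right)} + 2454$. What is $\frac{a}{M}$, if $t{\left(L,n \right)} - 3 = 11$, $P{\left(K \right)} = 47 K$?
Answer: $- \frac{1228}{4475} \approx -0.27441$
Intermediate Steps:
$t{\left(L,n \right)} = 14$ ($t{\left(L,n \right)} = 3 + 11 = 14$)
$U = 4475$ ($U = 47 \cdot 43 + 2454 = 2021 + 2454 = 4475$)
$M = 4475$
$a = -1228$ ($a = -1242 + 14 = -1228$)
$\frac{a}{M} = - \frac{1228}{4475}$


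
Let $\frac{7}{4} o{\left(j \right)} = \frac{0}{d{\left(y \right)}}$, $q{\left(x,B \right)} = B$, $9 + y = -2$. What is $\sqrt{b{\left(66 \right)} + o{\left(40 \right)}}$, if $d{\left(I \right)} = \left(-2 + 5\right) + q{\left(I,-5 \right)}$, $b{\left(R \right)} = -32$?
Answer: $4 i \sqrt{2} \approx 5.6569 i$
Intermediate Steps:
$y = -11$ ($y = -9 - 2 = -11$)
$d{\left(I \right)} = -2$ ($d{\left(I \right)} = \left(-2 + 5\right) - 5 = 3 - 5 = -2$)
$o{\left(j \right)} = 0$ ($o{\left(j \right)} = \frac{4 \frac{0}{-2}}{7} = \frac{4 \cdot 0 \left(- \frac{1}{2}\right)}{7} = \frac{4}{7} \cdot 0 = 0$)
$\sqrt{b{\left(66 \right)} + o{\left(40 \right)}} = \sqrt{-32 + 0} = \sqrt{-32} = 4 i \sqrt{2}$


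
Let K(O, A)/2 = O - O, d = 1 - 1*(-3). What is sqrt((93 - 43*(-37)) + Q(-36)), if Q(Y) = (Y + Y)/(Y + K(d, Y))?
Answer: sqrt(1686) ≈ 41.061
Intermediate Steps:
d = 4 (d = 1 + 3 = 4)
K(O, A) = 0 (K(O, A) = 2*(O - O) = 2*0 = 0)
Q(Y) = 2 (Q(Y) = (Y + Y)/(Y + 0) = (2*Y)/Y = 2)
sqrt((93 - 43*(-37)) + Q(-36)) = sqrt((93 - 43*(-37)) + 2) = sqrt((93 + 1591) + 2) = sqrt(1684 + 2) = sqrt(1686)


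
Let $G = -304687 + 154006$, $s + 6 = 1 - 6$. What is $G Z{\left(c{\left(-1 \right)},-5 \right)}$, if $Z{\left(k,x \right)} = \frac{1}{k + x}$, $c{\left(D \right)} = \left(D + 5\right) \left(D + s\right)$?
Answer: $\frac{150681}{53} \approx 2843.0$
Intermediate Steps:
$s = -11$ ($s = -6 + \left(1 - 6\right) = -6 - 5 = -11$)
$G = -150681$
$c{\left(D \right)} = \left(-11 + D\right) \left(5 + D\right)$ ($c{\left(D \right)} = \left(D + 5\right) \left(D - 11\right) = \left(5 + D\right) \left(-11 + D\right) = \left(-11 + D\right) \left(5 + D\right)$)
$G Z{\left(c{\left(-1 \right)},-5 \right)} = - \frac{150681}{\left(-55 + \left(-1\right)^{2} - -6\right) - 5} = - \frac{150681}{\left(-55 + 1 + 6\right) - 5} = - \frac{150681}{-48 - 5} = - \frac{150681}{-53} = \left(-150681\right) \left(- \frac{1}{53}\right) = \frac{150681}{53}$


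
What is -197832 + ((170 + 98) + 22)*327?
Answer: -103002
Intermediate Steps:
-197832 + ((170 + 98) + 22)*327 = -197832 + (268 + 22)*327 = -197832 + 290*327 = -197832 + 94830 = -103002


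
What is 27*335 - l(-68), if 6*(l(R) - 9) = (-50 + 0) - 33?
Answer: 54299/6 ≈ 9049.8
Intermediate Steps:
l(R) = -29/6 (l(R) = 9 + ((-50 + 0) - 33)/6 = 9 + (-50 - 33)/6 = 9 + (⅙)*(-83) = 9 - 83/6 = -29/6)
27*335 - l(-68) = 27*335 - 1*(-29/6) = 9045 + 29/6 = 54299/6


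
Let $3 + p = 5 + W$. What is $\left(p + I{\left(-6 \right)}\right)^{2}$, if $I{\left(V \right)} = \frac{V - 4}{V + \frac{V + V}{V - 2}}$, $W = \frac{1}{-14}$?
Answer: $\frac{273529}{15876} \approx 17.229$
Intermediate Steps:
$W = - \frac{1}{14} \approx -0.071429$
$I{\left(V \right)} = \frac{-4 + V}{V + \frac{2 V}{-2 + V}}$
$p = \frac{27}{14}$ ($p = -3 + \left(5 - \frac{1}{14}\right) = -3 + \frac{69}{14} = \frac{27}{14} \approx 1.9286$)
$\left(p + I{\left(-6 \right)}\right)^{2} = \left(\frac{27}{14} + \left(1 - \frac{6}{-6} + \frac{8}{36}\right)\right)^{2} = \left(\frac{27}{14} + \left(1 - -1 + 8 \cdot \frac{1}{36}\right)\right)^{2} = \left(\frac{27}{14} + \left(1 + 1 + \frac{2}{9}\right)\right)^{2} = \left(\frac{27}{14} + \frac{20}{9}\right)^{2} = \left(\frac{523}{126}\right)^{2} = \frac{273529}{15876}$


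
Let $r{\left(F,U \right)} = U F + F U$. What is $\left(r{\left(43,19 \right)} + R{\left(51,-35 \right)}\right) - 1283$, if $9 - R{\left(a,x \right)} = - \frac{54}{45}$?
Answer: $\frac{1806}{5} \approx 361.2$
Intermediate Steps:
$R{\left(a,x \right)} = \frac{51}{5}$ ($R{\left(a,x \right)} = 9 - - \frac{54}{45} = 9 - \left(-54\right) \frac{1}{45} = 9 - - \frac{6}{5} = 9 + \frac{6}{5} = \frac{51}{5}$)
$r{\left(F,U \right)} = 2 F U$ ($r{\left(F,U \right)} = F U + F U = 2 F U$)
$\left(r{\left(43,19 \right)} + R{\left(51,-35 \right)}\right) - 1283 = \left(2 \cdot 43 \cdot 19 + \frac{51}{5}\right) - 1283 = \left(1634 + \frac{51}{5}\right) - 1283 = \frac{8221}{5} - 1283 = \frac{1806}{5}$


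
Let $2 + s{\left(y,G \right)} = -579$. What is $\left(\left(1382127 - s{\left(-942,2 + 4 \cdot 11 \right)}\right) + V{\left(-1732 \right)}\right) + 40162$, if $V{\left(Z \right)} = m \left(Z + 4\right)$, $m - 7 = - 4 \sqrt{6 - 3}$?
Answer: $1410774 + 6912 \sqrt{3} \approx 1.4227 \cdot 10^{6}$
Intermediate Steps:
$m = 7 - 4 \sqrt{3}$ ($m = 7 - 4 \sqrt{6 - 3} = 7 - 4 \sqrt{3} \approx 0.071797$)
$s{\left(y,G \right)} = -581$ ($s{\left(y,G \right)} = -2 - 579 = -581$)
$V{\left(Z \right)} = \left(4 + Z\right) \left(7 - 4 \sqrt{3}\right)$ ($V{\left(Z \right)} = \left(7 - 4 \sqrt{3}\right) \left(Z + 4\right) = \left(7 - 4 \sqrt{3}\right) \left(4 + Z\right) = \left(4 + Z\right) \left(7 - 4 \sqrt{3}\right)$)
$\left(\left(1382127 - s{\left(-942,2 + 4 \cdot 11 \right)}\right) + V{\left(-1732 \right)}\right) + 40162 = \left(\left(1382127 - -581\right) + \left(4 - 1732\right) \left(7 - 4 \sqrt{3}\right)\right) + 40162 = \left(\left(1382127 + 581\right) - 1728 \left(7 - 4 \sqrt{3}\right)\right) + 40162 = \left(1382708 - \left(12096 - 6912 \sqrt{3}\right)\right) + 40162 = \left(1370612 + 6912 \sqrt{3}\right) + 40162 = 1410774 + 6912 \sqrt{3}$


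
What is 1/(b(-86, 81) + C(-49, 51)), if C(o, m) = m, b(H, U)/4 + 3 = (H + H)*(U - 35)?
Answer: -1/31609 ≈ -3.1637e-5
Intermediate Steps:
b(H, U) = -12 + 8*H*(-35 + U) (b(H, U) = -12 + 4*((H + H)*(U - 35)) = -12 + 4*((2*H)*(-35 + U)) = -12 + 4*(2*H*(-35 + U)) = -12 + 8*H*(-35 + U))
1/(b(-86, 81) + C(-49, 51)) = 1/((-12 - 280*(-86) + 8*(-86)*81) + 51) = 1/((-12 + 24080 - 55728) + 51) = 1/(-31660 + 51) = 1/(-31609) = -1/31609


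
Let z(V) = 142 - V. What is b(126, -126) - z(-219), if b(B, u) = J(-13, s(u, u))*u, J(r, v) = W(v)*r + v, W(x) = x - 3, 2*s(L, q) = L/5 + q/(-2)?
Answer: 116509/5 ≈ 23302.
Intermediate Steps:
s(L, q) = -q/4 + L/10 (s(L, q) = (L/5 + q/(-2))/2 = (L*(⅕) + q*(-½))/2 = (L/5 - q/2)/2 = (-q/2 + L/5)/2 = -q/4 + L/10)
W(x) = -3 + x
J(r, v) = v + r*(-3 + v) (J(r, v) = (-3 + v)*r + v = r*(-3 + v) + v = v + r*(-3 + v))
b(B, u) = u*(39 + 9*u/5) (b(B, u) = ((-u/4 + u/10) - 13*(-3 + (-u/4 + u/10)))*u = (-3*u/20 - 13*(-3 - 3*u/20))*u = (-3*u/20 + (39 + 39*u/20))*u = (39 + 9*u/5)*u = u*(39 + 9*u/5))
b(126, -126) - z(-219) = (⅗)*(-126)*(65 + 3*(-126)) - (142 - 1*(-219)) = (⅗)*(-126)*(65 - 378) - (142 + 219) = (⅗)*(-126)*(-313) - 1*361 = 118314/5 - 361 = 116509/5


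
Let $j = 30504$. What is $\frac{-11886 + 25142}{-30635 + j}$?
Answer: $- \frac{13256}{131} \approx -101.19$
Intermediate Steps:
$\frac{-11886 + 25142}{-30635 + j} = \frac{-11886 + 25142}{-30635 + 30504} = \frac{13256}{-131} = 13256 \left(- \frac{1}{131}\right) = - \frac{13256}{131}$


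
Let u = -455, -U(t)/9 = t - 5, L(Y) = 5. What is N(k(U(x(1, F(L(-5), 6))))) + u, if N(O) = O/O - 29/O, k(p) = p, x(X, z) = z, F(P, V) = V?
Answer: -4057/9 ≈ -450.78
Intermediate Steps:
U(t) = 45 - 9*t (U(t) = -9*(t - 5) = -9*(-5 + t) = 45 - 9*t)
N(O) = 1 - 29/O
N(k(U(x(1, F(L(-5), 6))))) + u = (-29 + (45 - 9*6))/(45 - 9*6) - 455 = (-29 + (45 - 54))/(45 - 54) - 455 = (-29 - 9)/(-9) - 455 = -⅑*(-38) - 455 = 38/9 - 455 = -4057/9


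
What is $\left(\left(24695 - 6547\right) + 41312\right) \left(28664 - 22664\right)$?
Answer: $356760000$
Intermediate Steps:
$\left(\left(24695 - 6547\right) + 41312\right) \left(28664 - 22664\right) = \left(\left(24695 - 6547\right) + 41312\right) 6000 = \left(18148 + 41312\right) 6000 = 59460 \cdot 6000 = 356760000$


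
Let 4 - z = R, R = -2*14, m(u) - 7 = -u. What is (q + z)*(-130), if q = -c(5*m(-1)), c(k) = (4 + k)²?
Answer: 247520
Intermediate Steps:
m(u) = 7 - u
R = -28
z = 32 (z = 4 - 1*(-28) = 4 + 28 = 32)
q = -1936 (q = -(4 + 5*(7 - 1*(-1)))² = -(4 + 5*(7 + 1))² = -(4 + 5*8)² = -(4 + 40)² = -1*44² = -1*1936 = -1936)
(q + z)*(-130) = (-1936 + 32)*(-130) = -1904*(-130) = 247520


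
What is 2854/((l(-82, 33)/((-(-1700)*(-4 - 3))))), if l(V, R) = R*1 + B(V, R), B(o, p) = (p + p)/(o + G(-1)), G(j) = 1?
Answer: -916990200/869 ≈ -1.0552e+6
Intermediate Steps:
B(o, p) = 2*p/(1 + o) (B(o, p) = (p + p)/(o + 1) = (2*p)/(1 + o) = 2*p/(1 + o))
l(V, R) = R + 2*R/(1 + V) (l(V, R) = R*1 + 2*R/(1 + V) = R + 2*R/(1 + V))
2854/((l(-82, 33)/((-(-1700)*(-4 - 3))))) = 2854/(((33*(3 - 82)/(1 - 82))/((-(-1700)*(-4 - 3))))) = 2854/(((33*(-79)/(-81))/((-(-1700)*(-7))))) = 2854/(((33*(-1/81)*(-79))/((-425*28)))) = 2854/(((869/27)/(-11900))) = 2854/(((869/27)*(-1/11900))) = 2854/(-869/321300) = 2854*(-321300/869) = -916990200/869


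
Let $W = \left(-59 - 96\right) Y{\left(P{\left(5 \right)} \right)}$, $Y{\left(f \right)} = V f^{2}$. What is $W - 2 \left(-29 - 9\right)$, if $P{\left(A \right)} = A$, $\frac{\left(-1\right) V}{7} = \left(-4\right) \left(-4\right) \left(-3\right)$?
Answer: $-1301924$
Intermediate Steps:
$V = 336$ ($V = - 7 \left(-4\right) \left(-4\right) \left(-3\right) = - 7 \cdot 16 \left(-3\right) = \left(-7\right) \left(-48\right) = 336$)
$Y{\left(f \right)} = 336 f^{2}$
$W = -1302000$ ($W = \left(-59 - 96\right) 336 \cdot 5^{2} = \left(-59 - 96\right) 336 \cdot 25 = \left(-155\right) 8400 = -1302000$)
$W - 2 \left(-29 - 9\right) = -1302000 - 2 \left(-29 - 9\right) = -1302000 - -76 = -1302000 + 76 = -1301924$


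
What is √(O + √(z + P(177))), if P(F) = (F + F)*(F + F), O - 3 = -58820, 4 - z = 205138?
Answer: √(-58817 + I*√79818) ≈ 0.5825 + 242.52*I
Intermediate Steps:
z = -205134 (z = 4 - 1*205138 = 4 - 205138 = -205134)
O = -58817 (O = 3 - 58820 = -58817)
P(F) = 4*F² (P(F) = (2*F)*(2*F) = 4*F²)
√(O + √(z + P(177))) = √(-58817 + √(-205134 + 4*177²)) = √(-58817 + √(-205134 + 4*31329)) = √(-58817 + √(-205134 + 125316)) = √(-58817 + √(-79818)) = √(-58817 + I*√79818)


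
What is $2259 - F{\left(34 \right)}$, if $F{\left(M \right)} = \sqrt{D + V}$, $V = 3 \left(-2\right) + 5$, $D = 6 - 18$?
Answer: $2259 - i \sqrt{13} \approx 2259.0 - 3.6056 i$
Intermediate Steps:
$D = -12$ ($D = 6 - 18 = -12$)
$V = -1$ ($V = -6 + 5 = -1$)
$F{\left(M \right)} = i \sqrt{13}$ ($F{\left(M \right)} = \sqrt{-12 - 1} = \sqrt{-13} = i \sqrt{13}$)
$2259 - F{\left(34 \right)} = 2259 - i \sqrt{13}$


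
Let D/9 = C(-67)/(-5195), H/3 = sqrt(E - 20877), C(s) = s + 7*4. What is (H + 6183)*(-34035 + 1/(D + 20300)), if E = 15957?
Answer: -96910883691930/460519 - 21535751931540*I*sqrt(1230)/105458851 ≈ -2.1044e+8 - 7.1619e+6*I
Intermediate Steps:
C(s) = 28 + s (C(s) = s + 28 = 28 + s)
H = 6*I*sqrt(1230) (H = 3*sqrt(15957 - 20877) = 3*sqrt(-4920) = 3*(2*I*sqrt(1230)) = 6*I*sqrt(1230) ≈ 210.43*I)
D = 351/5195 (D = 9*((28 - 67)/(-5195)) = 9*(-39*(-1/5195)) = 9*(39/5195) = 351/5195 ≈ 0.067565)
(H + 6183)*(-34035 + 1/(D + 20300)) = (6*I*sqrt(1230) + 6183)*(-34035 + 1/(351/5195 + 20300)) = (6183 + 6*I*sqrt(1230))*(-34035 + 1/(105458851/5195)) = (6183 + 6*I*sqrt(1230))*(-34035 + 5195/105458851) = (6183 + 6*I*sqrt(1230))*(-3589291988590/105458851) = -96910883691930/460519 - 21535751931540*I*sqrt(1230)/105458851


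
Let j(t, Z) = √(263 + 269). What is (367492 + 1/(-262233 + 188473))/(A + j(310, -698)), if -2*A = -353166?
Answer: 4786495866126777/2299951523132320 - 27106209919*√133/1149975761566160 ≈ 2.0809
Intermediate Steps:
A = 176583 (A = -½*(-353166) = 176583)
j(t, Z) = 2*√133 (j(t, Z) = √532 = 2*√133)
(367492 + 1/(-262233 + 188473))/(A + j(310, -698)) = (367492 + 1/(-262233 + 188473))/(176583 + 2*√133) = (367492 + 1/(-73760))/(176583 + 2*√133) = (367492 - 1/73760)/(176583 + 2*√133) = 27106209919/(73760*(176583 + 2*√133))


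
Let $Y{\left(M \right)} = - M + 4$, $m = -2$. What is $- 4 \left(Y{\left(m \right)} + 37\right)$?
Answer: $-172$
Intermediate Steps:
$Y{\left(M \right)} = 4 - M$
$- 4 \left(Y{\left(m \right)} + 37\right) = - 4 \left(\left(4 - -2\right) + 37\right) = - 4 \left(\left(4 + 2\right) + 37\right) = - 4 \left(6 + 37\right) = \left(-4\right) 43 = -172$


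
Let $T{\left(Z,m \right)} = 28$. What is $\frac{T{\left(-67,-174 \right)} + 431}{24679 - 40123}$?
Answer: $- \frac{17}{572} \approx -0.02972$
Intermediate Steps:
$\frac{T{\left(-67,-174 \right)} + 431}{24679 - 40123} = \frac{28 + 431}{24679 - 40123} = \frac{459}{-15444} = 459 \left(- \frac{1}{15444}\right) = - \frac{17}{572}$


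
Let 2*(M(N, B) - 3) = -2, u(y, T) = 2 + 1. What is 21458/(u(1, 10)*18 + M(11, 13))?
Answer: 10729/28 ≈ 383.18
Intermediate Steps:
u(y, T) = 3
M(N, B) = 2 (M(N, B) = 3 + (1/2)*(-2) = 3 - 1 = 2)
21458/(u(1, 10)*18 + M(11, 13)) = 21458/(3*18 + 2) = 21458/(54 + 2) = 21458/56 = 21458*(1/56) = 10729/28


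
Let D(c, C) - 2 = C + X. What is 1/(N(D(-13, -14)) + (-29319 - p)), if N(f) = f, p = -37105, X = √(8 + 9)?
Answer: 7774/60435059 - √17/60435059 ≈ 0.00012857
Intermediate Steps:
X = √17 ≈ 4.1231
D(c, C) = 2 + C + √17 (D(c, C) = 2 + (C + √17) = 2 + C + √17)
1/(N(D(-13, -14)) + (-29319 - p)) = 1/((2 - 14 + √17) + (-29319 - 1*(-37105))) = 1/((-12 + √17) + (-29319 + 37105)) = 1/((-12 + √17) + 7786) = 1/(7774 + √17)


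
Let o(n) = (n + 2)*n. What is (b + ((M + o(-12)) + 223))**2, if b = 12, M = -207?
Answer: 21904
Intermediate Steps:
o(n) = n*(2 + n) (o(n) = (2 + n)*n = n*(2 + n))
(b + ((M + o(-12)) + 223))**2 = (12 + ((-207 - 12*(2 - 12)) + 223))**2 = (12 + ((-207 - 12*(-10)) + 223))**2 = (12 + ((-207 + 120) + 223))**2 = (12 + (-87 + 223))**2 = (12 + 136)**2 = 148**2 = 21904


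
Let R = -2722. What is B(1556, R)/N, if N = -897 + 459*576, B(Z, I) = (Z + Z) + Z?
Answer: 1556/87829 ≈ 0.017716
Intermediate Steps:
B(Z, I) = 3*Z (B(Z, I) = 2*Z + Z = 3*Z)
N = 263487 (N = -897 + 264384 = 263487)
B(1556, R)/N = (3*1556)/263487 = 4668*(1/263487) = 1556/87829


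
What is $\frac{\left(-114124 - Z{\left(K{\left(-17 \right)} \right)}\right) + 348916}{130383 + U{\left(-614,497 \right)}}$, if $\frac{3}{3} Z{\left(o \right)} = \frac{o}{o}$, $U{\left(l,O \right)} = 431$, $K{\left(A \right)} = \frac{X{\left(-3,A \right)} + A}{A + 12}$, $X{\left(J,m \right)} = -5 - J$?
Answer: $\frac{234791}{130814} \approx 1.7948$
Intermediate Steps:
$K{\left(A \right)} = \frac{-2 + A}{12 + A}$ ($K{\left(A \right)} = \frac{\left(-5 - -3\right) + A}{A + 12} = \frac{\left(-5 + 3\right) + A}{12 + A} = \frac{-2 + A}{12 + A}$)
$Z{\left(o \right)} = 1$ ($Z{\left(o \right)} = \frac{o}{o} = 1$)
$\frac{\left(-114124 - Z{\left(K{\left(-17 \right)} \right)}\right) + 348916}{130383 + U{\left(-614,497 \right)}} = \frac{\left(-114124 - 1\right) + 348916}{130383 + 431} = \frac{\left(-114124 - 1\right) + 348916}{130814} = \left(-114125 + 348916\right) \frac{1}{130814} = 234791 \cdot \frac{1}{130814} = \frac{234791}{130814}$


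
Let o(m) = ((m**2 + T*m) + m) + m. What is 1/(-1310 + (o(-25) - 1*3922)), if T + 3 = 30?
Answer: -1/5332 ≈ -0.00018755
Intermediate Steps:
T = 27 (T = -3 + 30 = 27)
o(m) = m**2 + 29*m (o(m) = ((m**2 + 27*m) + m) + m = (m**2 + 28*m) + m = m**2 + 29*m)
1/(-1310 + (o(-25) - 1*3922)) = 1/(-1310 + (-25*(29 - 25) - 1*3922)) = 1/(-1310 + (-25*4 - 3922)) = 1/(-1310 + (-100 - 3922)) = 1/(-1310 - 4022) = 1/(-5332) = -1/5332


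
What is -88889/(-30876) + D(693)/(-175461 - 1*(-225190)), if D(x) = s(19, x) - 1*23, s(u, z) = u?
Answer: 4420237577/1535432604 ≈ 2.8788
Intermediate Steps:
D(x) = -4 (D(x) = 19 - 1*23 = 19 - 23 = -4)
-88889/(-30876) + D(693)/(-175461 - 1*(-225190)) = -88889/(-30876) - 4/(-175461 - 1*(-225190)) = -88889*(-1/30876) - 4/(-175461 + 225190) = 88889/30876 - 4/49729 = 4420237577/1535432604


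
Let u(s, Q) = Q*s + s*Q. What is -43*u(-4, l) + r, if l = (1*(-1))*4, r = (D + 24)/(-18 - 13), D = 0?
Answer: -42680/31 ≈ -1376.8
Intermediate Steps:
r = -24/31 (r = (0 + 24)/(-18 - 13) = 24/(-31) = 24*(-1/31) = -24/31 ≈ -0.77419)
l = -4 (l = -1*4 = -4)
u(s, Q) = 2*Q*s (u(s, Q) = Q*s + Q*s = 2*Q*s)
-43*u(-4, l) + r = -86*(-4)*(-4) - 24/31 = -43*32 - 24/31 = -1376 - 24/31 = -42680/31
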